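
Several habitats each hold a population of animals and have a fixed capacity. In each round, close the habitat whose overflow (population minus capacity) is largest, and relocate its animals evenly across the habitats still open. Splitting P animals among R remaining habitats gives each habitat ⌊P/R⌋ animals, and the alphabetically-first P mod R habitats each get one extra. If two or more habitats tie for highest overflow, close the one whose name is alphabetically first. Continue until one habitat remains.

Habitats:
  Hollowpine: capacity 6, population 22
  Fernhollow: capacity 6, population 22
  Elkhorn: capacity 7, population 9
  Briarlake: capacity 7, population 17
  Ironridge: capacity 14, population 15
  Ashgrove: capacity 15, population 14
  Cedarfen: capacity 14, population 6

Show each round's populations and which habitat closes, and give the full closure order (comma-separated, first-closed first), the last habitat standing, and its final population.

Round 1: Ashgrove=14 Briarlake=17 Cedarfen=6 Elkhorn=9 Fernhollow=22 Hollowpine=22 Ironridge=15 → close Fernhollow (overflow 16)
  22÷6 = 3 each, +1 to first 4
Round 2: Ashgrove=18 Briarlake=21 Cedarfen=10 Elkhorn=13 Hollowpine=25 Ironridge=18 → close Hollowpine (overflow 19)
  25÷5 = 5 each, +1 to first 0
Round 3: Ashgrove=23 Briarlake=26 Cedarfen=15 Elkhorn=18 Ironridge=23 → close Briarlake (overflow 19)
  26÷4 = 6 each, +1 to first 2
Round 4: Ashgrove=30 Cedarfen=22 Elkhorn=24 Ironridge=29 → close Elkhorn (overflow 17)
  24÷3 = 8 each, +1 to first 0
Round 5: Ashgrove=38 Cedarfen=30 Ironridge=37 → close Ashgrove (overflow 23)
  38÷2 = 19 each, +1 to first 0
Round 6: Cedarfen=49 Ironridge=56 → close Ironridge (overflow 42)
  56÷1 = 56 each, +1 to first 0

Closure order: Fernhollow, Hollowpine, Briarlake, Elkhorn, Ashgrove, Ironridge
Last habitat: Cedarfen with 105 animals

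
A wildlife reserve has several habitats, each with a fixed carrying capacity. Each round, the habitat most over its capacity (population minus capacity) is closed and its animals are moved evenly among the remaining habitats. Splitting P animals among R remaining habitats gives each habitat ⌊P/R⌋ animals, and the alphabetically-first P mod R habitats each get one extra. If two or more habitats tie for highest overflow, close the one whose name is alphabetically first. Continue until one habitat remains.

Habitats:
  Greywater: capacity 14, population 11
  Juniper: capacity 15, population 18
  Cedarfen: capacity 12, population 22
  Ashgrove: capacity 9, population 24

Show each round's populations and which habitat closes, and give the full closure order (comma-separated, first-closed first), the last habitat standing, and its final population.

Round 1: Ashgrove=24 Cedarfen=22 Greywater=11 Juniper=18 → close Ashgrove (overflow 15)
  24÷3 = 8 each, +1 to first 0
Round 2: Cedarfen=30 Greywater=19 Juniper=26 → close Cedarfen (overflow 18)
  30÷2 = 15 each, +1 to first 0
Round 3: Greywater=34 Juniper=41 → close Juniper (overflow 26)
  41÷1 = 41 each, +1 to first 0

Closure order: Ashgrove, Cedarfen, Juniper
Last habitat: Greywater with 75 animals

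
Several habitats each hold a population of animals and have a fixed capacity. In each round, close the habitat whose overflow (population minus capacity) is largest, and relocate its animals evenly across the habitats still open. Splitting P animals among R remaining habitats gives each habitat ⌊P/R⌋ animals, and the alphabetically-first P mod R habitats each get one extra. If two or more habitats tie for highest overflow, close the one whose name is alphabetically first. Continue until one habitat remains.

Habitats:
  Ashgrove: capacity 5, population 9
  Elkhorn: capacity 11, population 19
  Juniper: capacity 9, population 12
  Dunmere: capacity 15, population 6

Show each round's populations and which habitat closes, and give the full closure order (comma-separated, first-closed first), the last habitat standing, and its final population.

Closure order: Elkhorn, Ashgrove, Juniper
Last habitat: Dunmere with 46 animals

Round 1: Ashgrove=9 Dunmere=6 Elkhorn=19 Juniper=12 → close Elkhorn (overflow 8)
  19÷3 = 6 each, +1 to first 1
Round 2: Ashgrove=16 Dunmere=12 Juniper=18 → close Ashgrove (overflow 11)
  16÷2 = 8 each, +1 to first 0
Round 3: Dunmere=20 Juniper=26 → close Juniper (overflow 17)
  26÷1 = 26 each, +1 to first 0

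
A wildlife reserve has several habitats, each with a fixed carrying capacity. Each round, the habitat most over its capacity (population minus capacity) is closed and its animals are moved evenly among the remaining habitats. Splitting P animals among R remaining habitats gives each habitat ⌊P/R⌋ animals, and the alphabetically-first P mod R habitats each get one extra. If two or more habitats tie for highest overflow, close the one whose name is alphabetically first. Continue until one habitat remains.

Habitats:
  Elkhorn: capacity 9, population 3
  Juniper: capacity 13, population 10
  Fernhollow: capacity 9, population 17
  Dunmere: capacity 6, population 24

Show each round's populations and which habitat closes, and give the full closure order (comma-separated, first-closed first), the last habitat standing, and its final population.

Closure order: Dunmere, Fernhollow, Juniper
Last habitat: Elkhorn with 54 animals

Round 1: Dunmere=24 Elkhorn=3 Fernhollow=17 Juniper=10 → close Dunmere (overflow 18)
  24÷3 = 8 each, +1 to first 0
Round 2: Elkhorn=11 Fernhollow=25 Juniper=18 → close Fernhollow (overflow 16)
  25÷2 = 12 each, +1 to first 1
Round 3: Elkhorn=24 Juniper=30 → close Juniper (overflow 17)
  30÷1 = 30 each, +1 to first 0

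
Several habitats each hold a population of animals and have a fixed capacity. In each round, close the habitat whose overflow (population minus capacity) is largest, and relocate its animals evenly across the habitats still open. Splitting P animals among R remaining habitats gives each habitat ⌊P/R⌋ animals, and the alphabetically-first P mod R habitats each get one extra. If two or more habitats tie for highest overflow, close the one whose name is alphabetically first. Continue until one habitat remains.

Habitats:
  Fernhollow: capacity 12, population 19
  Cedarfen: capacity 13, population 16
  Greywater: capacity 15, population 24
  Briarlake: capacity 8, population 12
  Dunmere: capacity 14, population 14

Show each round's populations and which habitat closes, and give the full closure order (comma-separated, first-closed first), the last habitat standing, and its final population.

Round 1: Briarlake=12 Cedarfen=16 Dunmere=14 Fernhollow=19 Greywater=24 → close Greywater (overflow 9)
  24÷4 = 6 each, +1 to first 0
Round 2: Briarlake=18 Cedarfen=22 Dunmere=20 Fernhollow=25 → close Fernhollow (overflow 13)
  25÷3 = 8 each, +1 to first 1
Round 3: Briarlake=27 Cedarfen=30 Dunmere=28 → close Briarlake (overflow 19)
  27÷2 = 13 each, +1 to first 1
Round 4: Cedarfen=44 Dunmere=41 → close Cedarfen (overflow 31)
  44÷1 = 44 each, +1 to first 0

Closure order: Greywater, Fernhollow, Briarlake, Cedarfen
Last habitat: Dunmere with 85 animals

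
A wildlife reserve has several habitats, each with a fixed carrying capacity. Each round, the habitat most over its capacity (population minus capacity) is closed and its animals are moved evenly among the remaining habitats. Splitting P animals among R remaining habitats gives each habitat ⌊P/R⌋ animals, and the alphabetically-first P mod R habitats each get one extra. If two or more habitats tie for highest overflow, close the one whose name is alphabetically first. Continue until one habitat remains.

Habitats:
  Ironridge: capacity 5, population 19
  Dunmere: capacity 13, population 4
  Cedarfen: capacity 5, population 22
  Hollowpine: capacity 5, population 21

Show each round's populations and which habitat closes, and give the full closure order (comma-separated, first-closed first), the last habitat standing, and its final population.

Closure order: Cedarfen, Hollowpine, Ironridge
Last habitat: Dunmere with 66 animals

Round 1: Cedarfen=22 Dunmere=4 Hollowpine=21 Ironridge=19 → close Cedarfen (overflow 17)
  22÷3 = 7 each, +1 to first 1
Round 2: Dunmere=12 Hollowpine=28 Ironridge=26 → close Hollowpine (overflow 23)
  28÷2 = 14 each, +1 to first 0
Round 3: Dunmere=26 Ironridge=40 → close Ironridge (overflow 35)
  40÷1 = 40 each, +1 to first 0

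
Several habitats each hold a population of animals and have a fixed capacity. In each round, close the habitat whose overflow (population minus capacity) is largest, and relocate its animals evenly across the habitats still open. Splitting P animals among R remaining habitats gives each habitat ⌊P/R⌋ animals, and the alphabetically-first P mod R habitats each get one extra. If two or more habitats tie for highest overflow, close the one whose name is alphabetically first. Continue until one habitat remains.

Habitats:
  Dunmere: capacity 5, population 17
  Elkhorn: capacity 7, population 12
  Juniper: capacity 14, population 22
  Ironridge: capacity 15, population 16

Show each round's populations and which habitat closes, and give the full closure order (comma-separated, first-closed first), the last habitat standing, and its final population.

Closure order: Dunmere, Juniper, Elkhorn
Last habitat: Ironridge with 67 animals

Round 1: Dunmere=17 Elkhorn=12 Ironridge=16 Juniper=22 → close Dunmere (overflow 12)
  17÷3 = 5 each, +1 to first 2
Round 2: Elkhorn=18 Ironridge=22 Juniper=27 → close Juniper (overflow 13)
  27÷2 = 13 each, +1 to first 1
Round 3: Elkhorn=32 Ironridge=35 → close Elkhorn (overflow 25)
  32÷1 = 32 each, +1 to first 0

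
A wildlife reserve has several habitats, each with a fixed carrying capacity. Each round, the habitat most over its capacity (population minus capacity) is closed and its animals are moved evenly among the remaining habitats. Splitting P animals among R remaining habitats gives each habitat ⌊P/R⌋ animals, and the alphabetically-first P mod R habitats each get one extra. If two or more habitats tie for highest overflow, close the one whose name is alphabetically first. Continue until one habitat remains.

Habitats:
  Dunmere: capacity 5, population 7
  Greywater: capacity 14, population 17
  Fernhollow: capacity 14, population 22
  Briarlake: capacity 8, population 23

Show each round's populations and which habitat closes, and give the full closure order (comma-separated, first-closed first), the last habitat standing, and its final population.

Round 1: Briarlake=23 Dunmere=7 Fernhollow=22 Greywater=17 → close Briarlake (overflow 15)
  23÷3 = 7 each, +1 to first 2
Round 2: Dunmere=15 Fernhollow=30 Greywater=24 → close Fernhollow (overflow 16)
  30÷2 = 15 each, +1 to first 0
Round 3: Dunmere=30 Greywater=39 → close Dunmere (overflow 25)
  30÷1 = 30 each, +1 to first 0

Closure order: Briarlake, Fernhollow, Dunmere
Last habitat: Greywater with 69 animals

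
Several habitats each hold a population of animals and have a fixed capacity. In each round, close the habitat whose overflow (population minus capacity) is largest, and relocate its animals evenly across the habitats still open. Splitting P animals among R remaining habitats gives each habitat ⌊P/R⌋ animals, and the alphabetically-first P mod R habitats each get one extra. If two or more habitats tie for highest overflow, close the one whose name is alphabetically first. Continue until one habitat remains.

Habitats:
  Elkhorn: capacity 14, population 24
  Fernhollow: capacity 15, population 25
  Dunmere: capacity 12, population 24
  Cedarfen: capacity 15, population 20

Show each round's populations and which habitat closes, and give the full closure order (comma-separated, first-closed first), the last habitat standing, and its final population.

Round 1: Cedarfen=20 Dunmere=24 Elkhorn=24 Fernhollow=25 → close Dunmere (overflow 12)
  24÷3 = 8 each, +1 to first 0
Round 2: Cedarfen=28 Elkhorn=32 Fernhollow=33 → close Elkhorn (overflow 18)
  32÷2 = 16 each, +1 to first 0
Round 3: Cedarfen=44 Fernhollow=49 → close Fernhollow (overflow 34)
  49÷1 = 49 each, +1 to first 0

Closure order: Dunmere, Elkhorn, Fernhollow
Last habitat: Cedarfen with 93 animals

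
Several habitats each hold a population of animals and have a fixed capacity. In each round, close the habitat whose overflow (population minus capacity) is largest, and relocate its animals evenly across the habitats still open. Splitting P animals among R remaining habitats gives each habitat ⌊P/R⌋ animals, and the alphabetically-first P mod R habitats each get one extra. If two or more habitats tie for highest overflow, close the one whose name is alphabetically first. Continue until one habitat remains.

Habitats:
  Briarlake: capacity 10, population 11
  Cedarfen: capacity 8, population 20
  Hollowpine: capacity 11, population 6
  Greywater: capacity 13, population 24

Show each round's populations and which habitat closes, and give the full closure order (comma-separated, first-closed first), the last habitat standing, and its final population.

Round 1: Briarlake=11 Cedarfen=20 Greywater=24 Hollowpine=6 → close Cedarfen (overflow 12)
  20÷3 = 6 each, +1 to first 2
Round 2: Briarlake=18 Greywater=31 Hollowpine=12 → close Greywater (overflow 18)
  31÷2 = 15 each, +1 to first 1
Round 3: Briarlake=34 Hollowpine=27 → close Briarlake (overflow 24)
  34÷1 = 34 each, +1 to first 0

Closure order: Cedarfen, Greywater, Briarlake
Last habitat: Hollowpine with 61 animals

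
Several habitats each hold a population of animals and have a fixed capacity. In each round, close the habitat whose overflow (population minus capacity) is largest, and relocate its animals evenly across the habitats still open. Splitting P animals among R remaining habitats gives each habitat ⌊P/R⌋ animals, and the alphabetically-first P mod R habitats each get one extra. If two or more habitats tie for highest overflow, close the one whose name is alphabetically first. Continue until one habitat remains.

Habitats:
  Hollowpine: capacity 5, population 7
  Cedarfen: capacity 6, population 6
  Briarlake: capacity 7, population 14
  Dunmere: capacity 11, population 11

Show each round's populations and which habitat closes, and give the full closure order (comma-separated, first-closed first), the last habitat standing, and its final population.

Closure order: Briarlake, Hollowpine, Cedarfen
Last habitat: Dunmere with 38 animals

Round 1: Briarlake=14 Cedarfen=6 Dunmere=11 Hollowpine=7 → close Briarlake (overflow 7)
  14÷3 = 4 each, +1 to first 2
Round 2: Cedarfen=11 Dunmere=16 Hollowpine=11 → close Hollowpine (overflow 6)
  11÷2 = 5 each, +1 to first 1
Round 3: Cedarfen=17 Dunmere=21 → close Cedarfen (overflow 11)
  17÷1 = 17 each, +1 to first 0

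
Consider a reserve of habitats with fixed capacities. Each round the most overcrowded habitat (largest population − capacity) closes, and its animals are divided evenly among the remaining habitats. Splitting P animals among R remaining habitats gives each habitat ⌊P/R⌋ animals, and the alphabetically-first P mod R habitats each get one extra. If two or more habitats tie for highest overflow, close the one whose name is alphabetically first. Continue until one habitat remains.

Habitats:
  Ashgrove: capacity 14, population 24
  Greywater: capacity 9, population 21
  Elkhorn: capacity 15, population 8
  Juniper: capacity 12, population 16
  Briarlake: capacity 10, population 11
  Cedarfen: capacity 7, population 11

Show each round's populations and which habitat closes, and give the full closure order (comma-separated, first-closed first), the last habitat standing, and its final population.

Closure order: Greywater, Ashgrove, Cedarfen, Juniper, Briarlake
Last habitat: Elkhorn with 91 animals

Round 1: Ashgrove=24 Briarlake=11 Cedarfen=11 Elkhorn=8 Greywater=21 Juniper=16 → close Greywater (overflow 12)
  21÷5 = 4 each, +1 to first 1
Round 2: Ashgrove=29 Briarlake=15 Cedarfen=15 Elkhorn=12 Juniper=20 → close Ashgrove (overflow 15)
  29÷4 = 7 each, +1 to first 1
Round 3: Briarlake=23 Cedarfen=22 Elkhorn=19 Juniper=27 → close Cedarfen (overflow 15)
  22÷3 = 7 each, +1 to first 1
Round 4: Briarlake=31 Elkhorn=26 Juniper=34 → close Juniper (overflow 22)
  34÷2 = 17 each, +1 to first 0
Round 5: Briarlake=48 Elkhorn=43 → close Briarlake (overflow 38)
  48÷1 = 48 each, +1 to first 0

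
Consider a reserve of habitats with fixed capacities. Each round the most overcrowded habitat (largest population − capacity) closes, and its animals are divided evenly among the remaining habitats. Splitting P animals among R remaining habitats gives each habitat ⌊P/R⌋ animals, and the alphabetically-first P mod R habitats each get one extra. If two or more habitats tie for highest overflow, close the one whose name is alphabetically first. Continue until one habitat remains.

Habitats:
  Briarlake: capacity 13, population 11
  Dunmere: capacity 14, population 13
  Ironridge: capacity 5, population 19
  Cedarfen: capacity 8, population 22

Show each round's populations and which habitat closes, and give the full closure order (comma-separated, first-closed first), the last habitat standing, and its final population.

Closure order: Cedarfen, Ironridge, Briarlake
Last habitat: Dunmere with 65 animals

Round 1: Briarlake=11 Cedarfen=22 Dunmere=13 Ironridge=19 → close Cedarfen (overflow 14)
  22÷3 = 7 each, +1 to first 1
Round 2: Briarlake=19 Dunmere=20 Ironridge=26 → close Ironridge (overflow 21)
  26÷2 = 13 each, +1 to first 0
Round 3: Briarlake=32 Dunmere=33 → close Briarlake (overflow 19)
  32÷1 = 32 each, +1 to first 0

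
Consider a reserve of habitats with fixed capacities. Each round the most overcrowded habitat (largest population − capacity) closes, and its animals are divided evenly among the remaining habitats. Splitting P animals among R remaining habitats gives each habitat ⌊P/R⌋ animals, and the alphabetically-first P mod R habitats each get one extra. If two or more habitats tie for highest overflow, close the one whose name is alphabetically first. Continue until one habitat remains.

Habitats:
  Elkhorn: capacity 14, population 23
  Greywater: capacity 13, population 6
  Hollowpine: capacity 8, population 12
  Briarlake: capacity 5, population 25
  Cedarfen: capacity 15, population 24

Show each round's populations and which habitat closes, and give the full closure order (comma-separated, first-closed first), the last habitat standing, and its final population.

Closure order: Briarlake, Cedarfen, Elkhorn, Hollowpine
Last habitat: Greywater with 90 animals

Round 1: Briarlake=25 Cedarfen=24 Elkhorn=23 Greywater=6 Hollowpine=12 → close Briarlake (overflow 20)
  25÷4 = 6 each, +1 to first 1
Round 2: Cedarfen=31 Elkhorn=29 Greywater=12 Hollowpine=18 → close Cedarfen (overflow 16)
  31÷3 = 10 each, +1 to first 1
Round 3: Elkhorn=40 Greywater=22 Hollowpine=28 → close Elkhorn (overflow 26)
  40÷2 = 20 each, +1 to first 0
Round 4: Greywater=42 Hollowpine=48 → close Hollowpine (overflow 40)
  48÷1 = 48 each, +1 to first 0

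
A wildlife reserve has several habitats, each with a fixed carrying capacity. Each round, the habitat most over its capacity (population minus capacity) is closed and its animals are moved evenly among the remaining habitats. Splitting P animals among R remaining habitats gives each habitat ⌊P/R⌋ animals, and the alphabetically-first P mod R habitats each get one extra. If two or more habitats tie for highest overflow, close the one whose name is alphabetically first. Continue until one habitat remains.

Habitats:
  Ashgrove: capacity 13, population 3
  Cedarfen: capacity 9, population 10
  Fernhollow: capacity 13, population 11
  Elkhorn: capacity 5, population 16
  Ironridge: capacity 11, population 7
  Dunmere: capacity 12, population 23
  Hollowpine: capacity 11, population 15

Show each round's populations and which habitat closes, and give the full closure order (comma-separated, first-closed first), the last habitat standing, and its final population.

Closure order: Dunmere, Elkhorn, Hollowpine, Cedarfen, Fernhollow, Ironridge
Last habitat: Ashgrove with 85 animals

Round 1: Ashgrove=3 Cedarfen=10 Dunmere=23 Elkhorn=16 Fernhollow=11 Hollowpine=15 Ironridge=7 → close Dunmere (overflow 11)
  23÷6 = 3 each, +1 to first 5
Round 2: Ashgrove=7 Cedarfen=14 Elkhorn=20 Fernhollow=15 Hollowpine=19 Ironridge=10 → close Elkhorn (overflow 15)
  20÷5 = 4 each, +1 to first 0
Round 3: Ashgrove=11 Cedarfen=18 Fernhollow=19 Hollowpine=23 Ironridge=14 → close Hollowpine (overflow 12)
  23÷4 = 5 each, +1 to first 3
Round 4: Ashgrove=17 Cedarfen=24 Fernhollow=25 Ironridge=19 → close Cedarfen (overflow 15)
  24÷3 = 8 each, +1 to first 0
Round 5: Ashgrove=25 Fernhollow=33 Ironridge=27 → close Fernhollow (overflow 20)
  33÷2 = 16 each, +1 to first 1
Round 6: Ashgrove=42 Ironridge=43 → close Ironridge (overflow 32)
  43÷1 = 43 each, +1 to first 0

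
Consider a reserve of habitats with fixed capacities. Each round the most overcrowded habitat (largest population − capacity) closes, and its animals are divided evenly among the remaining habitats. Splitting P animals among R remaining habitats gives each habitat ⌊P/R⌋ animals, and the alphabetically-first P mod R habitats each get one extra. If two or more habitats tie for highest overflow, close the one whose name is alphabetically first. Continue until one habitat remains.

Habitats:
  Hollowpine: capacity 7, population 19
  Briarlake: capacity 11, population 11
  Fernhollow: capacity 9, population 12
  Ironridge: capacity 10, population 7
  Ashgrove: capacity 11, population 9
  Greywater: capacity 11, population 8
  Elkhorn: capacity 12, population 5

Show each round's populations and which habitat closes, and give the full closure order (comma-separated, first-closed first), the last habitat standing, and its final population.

Round 1: Ashgrove=9 Briarlake=11 Elkhorn=5 Fernhollow=12 Greywater=8 Hollowpine=19 Ironridge=7 → close Hollowpine (overflow 12)
  19÷6 = 3 each, +1 to first 1
Round 2: Ashgrove=13 Briarlake=14 Elkhorn=8 Fernhollow=15 Greywater=11 Ironridge=10 → close Fernhollow (overflow 6)
  15÷5 = 3 each, +1 to first 0
Round 3: Ashgrove=16 Briarlake=17 Elkhorn=11 Greywater=14 Ironridge=13 → close Briarlake (overflow 6)
  17÷4 = 4 each, +1 to first 1
Round 4: Ashgrove=21 Elkhorn=15 Greywater=18 Ironridge=17 → close Ashgrove (overflow 10)
  21÷3 = 7 each, +1 to first 0
Round 5: Elkhorn=22 Greywater=25 Ironridge=24 → close Greywater (overflow 14)
  25÷2 = 12 each, +1 to first 1
Round 6: Elkhorn=35 Ironridge=36 → close Ironridge (overflow 26)
  36÷1 = 36 each, +1 to first 0

Closure order: Hollowpine, Fernhollow, Briarlake, Ashgrove, Greywater, Ironridge
Last habitat: Elkhorn with 71 animals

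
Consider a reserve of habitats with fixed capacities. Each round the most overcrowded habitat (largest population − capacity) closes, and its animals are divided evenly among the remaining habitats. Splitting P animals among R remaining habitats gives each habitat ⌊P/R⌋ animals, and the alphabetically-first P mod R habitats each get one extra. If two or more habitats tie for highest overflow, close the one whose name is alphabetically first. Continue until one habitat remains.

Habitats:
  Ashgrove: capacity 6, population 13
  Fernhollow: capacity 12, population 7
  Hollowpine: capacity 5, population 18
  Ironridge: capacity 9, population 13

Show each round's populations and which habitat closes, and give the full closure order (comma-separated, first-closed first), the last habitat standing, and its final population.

Closure order: Hollowpine, Ashgrove, Ironridge
Last habitat: Fernhollow with 51 animals

Round 1: Ashgrove=13 Fernhollow=7 Hollowpine=18 Ironridge=13 → close Hollowpine (overflow 13)
  18÷3 = 6 each, +1 to first 0
Round 2: Ashgrove=19 Fernhollow=13 Ironridge=19 → close Ashgrove (overflow 13)
  19÷2 = 9 each, +1 to first 1
Round 3: Fernhollow=23 Ironridge=28 → close Ironridge (overflow 19)
  28÷1 = 28 each, +1 to first 0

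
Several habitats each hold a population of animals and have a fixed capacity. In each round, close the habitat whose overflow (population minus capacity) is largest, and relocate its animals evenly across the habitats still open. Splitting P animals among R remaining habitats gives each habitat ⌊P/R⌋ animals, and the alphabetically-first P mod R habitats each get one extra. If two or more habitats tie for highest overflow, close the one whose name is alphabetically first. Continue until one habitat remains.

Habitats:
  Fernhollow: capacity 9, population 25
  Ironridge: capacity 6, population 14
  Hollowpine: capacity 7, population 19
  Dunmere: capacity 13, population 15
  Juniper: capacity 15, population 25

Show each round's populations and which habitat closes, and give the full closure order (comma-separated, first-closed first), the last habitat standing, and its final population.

Round 1: Dunmere=15 Fernhollow=25 Hollowpine=19 Ironridge=14 Juniper=25 → close Fernhollow (overflow 16)
  25÷4 = 6 each, +1 to first 1
Round 2: Dunmere=22 Hollowpine=25 Ironridge=20 Juniper=31 → close Hollowpine (overflow 18)
  25÷3 = 8 each, +1 to first 1
Round 3: Dunmere=31 Ironridge=28 Juniper=39 → close Juniper (overflow 24)
  39÷2 = 19 each, +1 to first 1
Round 4: Dunmere=51 Ironridge=47 → close Ironridge (overflow 41)
  47÷1 = 47 each, +1 to first 0

Closure order: Fernhollow, Hollowpine, Juniper, Ironridge
Last habitat: Dunmere with 98 animals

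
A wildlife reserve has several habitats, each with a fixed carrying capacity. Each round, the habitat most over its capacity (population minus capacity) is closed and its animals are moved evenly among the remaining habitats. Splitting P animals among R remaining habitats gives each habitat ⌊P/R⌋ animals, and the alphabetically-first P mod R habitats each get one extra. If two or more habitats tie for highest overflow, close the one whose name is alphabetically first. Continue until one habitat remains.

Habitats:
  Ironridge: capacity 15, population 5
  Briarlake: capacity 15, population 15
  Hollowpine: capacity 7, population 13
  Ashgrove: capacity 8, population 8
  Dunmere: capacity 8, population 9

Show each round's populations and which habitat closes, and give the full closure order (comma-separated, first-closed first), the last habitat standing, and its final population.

Closure order: Hollowpine, Ashgrove, Dunmere, Briarlake
Last habitat: Ironridge with 50 animals

Round 1: Ashgrove=8 Briarlake=15 Dunmere=9 Hollowpine=13 Ironridge=5 → close Hollowpine (overflow 6)
  13÷4 = 3 each, +1 to first 1
Round 2: Ashgrove=12 Briarlake=18 Dunmere=12 Ironridge=8 → close Ashgrove (overflow 4)
  12÷3 = 4 each, +1 to first 0
Round 3: Briarlake=22 Dunmere=16 Ironridge=12 → close Dunmere (overflow 8)
  16÷2 = 8 each, +1 to first 0
Round 4: Briarlake=30 Ironridge=20 → close Briarlake (overflow 15)
  30÷1 = 30 each, +1 to first 0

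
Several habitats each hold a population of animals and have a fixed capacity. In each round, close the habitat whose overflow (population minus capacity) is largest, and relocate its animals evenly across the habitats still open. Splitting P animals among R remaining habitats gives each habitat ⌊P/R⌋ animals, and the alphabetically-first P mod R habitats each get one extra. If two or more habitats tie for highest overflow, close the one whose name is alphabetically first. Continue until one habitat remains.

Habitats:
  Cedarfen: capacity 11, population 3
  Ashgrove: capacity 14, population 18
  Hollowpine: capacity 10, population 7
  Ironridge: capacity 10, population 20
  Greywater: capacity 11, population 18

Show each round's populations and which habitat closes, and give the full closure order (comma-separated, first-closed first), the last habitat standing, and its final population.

Round 1: Ashgrove=18 Cedarfen=3 Greywater=18 Hollowpine=7 Ironridge=20 → close Ironridge (overflow 10)
  20÷4 = 5 each, +1 to first 0
Round 2: Ashgrove=23 Cedarfen=8 Greywater=23 Hollowpine=12 → close Greywater (overflow 12)
  23÷3 = 7 each, +1 to first 2
Round 3: Ashgrove=31 Cedarfen=16 Hollowpine=19 → close Ashgrove (overflow 17)
  31÷2 = 15 each, +1 to first 1
Round 4: Cedarfen=32 Hollowpine=34 → close Hollowpine (overflow 24)
  34÷1 = 34 each, +1 to first 0

Closure order: Ironridge, Greywater, Ashgrove, Hollowpine
Last habitat: Cedarfen with 66 animals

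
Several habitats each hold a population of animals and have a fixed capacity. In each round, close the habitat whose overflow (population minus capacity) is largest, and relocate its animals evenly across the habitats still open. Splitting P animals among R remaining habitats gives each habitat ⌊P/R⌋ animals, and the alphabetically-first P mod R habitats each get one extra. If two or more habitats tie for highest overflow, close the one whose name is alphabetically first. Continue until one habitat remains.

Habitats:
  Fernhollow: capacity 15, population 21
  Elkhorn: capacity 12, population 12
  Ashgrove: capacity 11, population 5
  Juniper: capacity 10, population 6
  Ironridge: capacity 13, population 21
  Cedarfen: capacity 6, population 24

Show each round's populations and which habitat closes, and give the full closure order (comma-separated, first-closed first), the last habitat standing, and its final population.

Round 1: Ashgrove=5 Cedarfen=24 Elkhorn=12 Fernhollow=21 Ironridge=21 Juniper=6 → close Cedarfen (overflow 18)
  24÷5 = 4 each, +1 to first 4
Round 2: Ashgrove=10 Elkhorn=17 Fernhollow=26 Ironridge=26 Juniper=10 → close Ironridge (overflow 13)
  26÷4 = 6 each, +1 to first 2
Round 3: Ashgrove=17 Elkhorn=24 Fernhollow=32 Juniper=16 → close Fernhollow (overflow 17)
  32÷3 = 10 each, +1 to first 2
Round 4: Ashgrove=28 Elkhorn=35 Juniper=26 → close Elkhorn (overflow 23)
  35÷2 = 17 each, +1 to first 1
Round 5: Ashgrove=46 Juniper=43 → close Ashgrove (overflow 35)
  46÷1 = 46 each, +1 to first 0

Closure order: Cedarfen, Ironridge, Fernhollow, Elkhorn, Ashgrove
Last habitat: Juniper with 89 animals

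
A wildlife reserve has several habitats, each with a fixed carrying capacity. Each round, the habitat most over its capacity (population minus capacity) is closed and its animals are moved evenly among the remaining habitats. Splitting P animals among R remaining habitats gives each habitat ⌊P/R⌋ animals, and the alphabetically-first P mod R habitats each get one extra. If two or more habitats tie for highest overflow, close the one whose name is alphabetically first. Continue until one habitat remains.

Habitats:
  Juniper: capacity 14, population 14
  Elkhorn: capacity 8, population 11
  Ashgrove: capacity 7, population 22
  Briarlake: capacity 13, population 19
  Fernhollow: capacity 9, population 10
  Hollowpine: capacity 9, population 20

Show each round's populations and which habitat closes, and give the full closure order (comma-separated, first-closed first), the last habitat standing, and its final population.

Round 1: Ashgrove=22 Briarlake=19 Elkhorn=11 Fernhollow=10 Hollowpine=20 Juniper=14 → close Ashgrove (overflow 15)
  22÷5 = 4 each, +1 to first 2
Round 2: Briarlake=24 Elkhorn=16 Fernhollow=14 Hollowpine=24 Juniper=18 → close Hollowpine (overflow 15)
  24÷4 = 6 each, +1 to first 0
Round 3: Briarlake=30 Elkhorn=22 Fernhollow=20 Juniper=24 → close Briarlake (overflow 17)
  30÷3 = 10 each, +1 to first 0
Round 4: Elkhorn=32 Fernhollow=30 Juniper=34 → close Elkhorn (overflow 24)
  32÷2 = 16 each, +1 to first 0
Round 5: Fernhollow=46 Juniper=50 → close Fernhollow (overflow 37)
  46÷1 = 46 each, +1 to first 0

Closure order: Ashgrove, Hollowpine, Briarlake, Elkhorn, Fernhollow
Last habitat: Juniper with 96 animals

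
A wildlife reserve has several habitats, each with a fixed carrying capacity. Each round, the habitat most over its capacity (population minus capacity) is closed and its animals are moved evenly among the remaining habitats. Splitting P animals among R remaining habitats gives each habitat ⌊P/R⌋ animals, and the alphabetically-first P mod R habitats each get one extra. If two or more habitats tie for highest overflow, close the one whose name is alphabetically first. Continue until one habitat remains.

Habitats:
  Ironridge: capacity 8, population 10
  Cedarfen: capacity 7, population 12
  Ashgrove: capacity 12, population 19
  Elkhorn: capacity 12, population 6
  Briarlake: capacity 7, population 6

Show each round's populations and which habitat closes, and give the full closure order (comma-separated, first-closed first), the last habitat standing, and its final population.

Closure order: Ashgrove, Cedarfen, Ironridge, Briarlake
Last habitat: Elkhorn with 53 animals

Round 1: Ashgrove=19 Briarlake=6 Cedarfen=12 Elkhorn=6 Ironridge=10 → close Ashgrove (overflow 7)
  19÷4 = 4 each, +1 to first 3
Round 2: Briarlake=11 Cedarfen=17 Elkhorn=11 Ironridge=14 → close Cedarfen (overflow 10)
  17÷3 = 5 each, +1 to first 2
Round 3: Briarlake=17 Elkhorn=17 Ironridge=19 → close Ironridge (overflow 11)
  19÷2 = 9 each, +1 to first 1
Round 4: Briarlake=27 Elkhorn=26 → close Briarlake (overflow 20)
  27÷1 = 27 each, +1 to first 0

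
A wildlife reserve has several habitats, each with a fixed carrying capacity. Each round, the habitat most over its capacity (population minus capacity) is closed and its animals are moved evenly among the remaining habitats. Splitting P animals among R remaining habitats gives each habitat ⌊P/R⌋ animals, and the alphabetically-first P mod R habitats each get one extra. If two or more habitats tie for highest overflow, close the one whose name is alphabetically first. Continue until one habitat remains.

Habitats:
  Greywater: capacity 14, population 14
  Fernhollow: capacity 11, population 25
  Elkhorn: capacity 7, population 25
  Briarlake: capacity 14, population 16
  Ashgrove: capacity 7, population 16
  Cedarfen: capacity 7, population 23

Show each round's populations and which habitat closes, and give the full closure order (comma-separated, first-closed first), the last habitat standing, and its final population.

Round 1: Ashgrove=16 Briarlake=16 Cedarfen=23 Elkhorn=25 Fernhollow=25 Greywater=14 → close Elkhorn (overflow 18)
  25÷5 = 5 each, +1 to first 0
Round 2: Ashgrove=21 Briarlake=21 Cedarfen=28 Fernhollow=30 Greywater=19 → close Cedarfen (overflow 21)
  28÷4 = 7 each, +1 to first 0
Round 3: Ashgrove=28 Briarlake=28 Fernhollow=37 Greywater=26 → close Fernhollow (overflow 26)
  37÷3 = 12 each, +1 to first 1
Round 4: Ashgrove=41 Briarlake=40 Greywater=38 → close Ashgrove (overflow 34)
  41÷2 = 20 each, +1 to first 1
Round 5: Briarlake=61 Greywater=58 → close Briarlake (overflow 47)
  61÷1 = 61 each, +1 to first 0

Closure order: Elkhorn, Cedarfen, Fernhollow, Ashgrove, Briarlake
Last habitat: Greywater with 119 animals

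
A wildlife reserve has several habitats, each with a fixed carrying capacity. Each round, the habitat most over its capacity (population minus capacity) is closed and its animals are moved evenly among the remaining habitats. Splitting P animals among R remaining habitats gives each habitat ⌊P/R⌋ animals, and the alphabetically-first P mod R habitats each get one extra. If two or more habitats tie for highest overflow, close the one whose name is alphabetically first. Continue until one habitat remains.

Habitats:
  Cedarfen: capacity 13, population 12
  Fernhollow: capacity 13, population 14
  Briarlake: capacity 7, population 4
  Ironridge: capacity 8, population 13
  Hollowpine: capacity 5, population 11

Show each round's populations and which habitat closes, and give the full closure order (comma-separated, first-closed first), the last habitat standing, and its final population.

Closure order: Hollowpine, Ironridge, Fernhollow, Cedarfen
Last habitat: Briarlake with 54 animals

Round 1: Briarlake=4 Cedarfen=12 Fernhollow=14 Hollowpine=11 Ironridge=13 → close Hollowpine (overflow 6)
  11÷4 = 2 each, +1 to first 3
Round 2: Briarlake=7 Cedarfen=15 Fernhollow=17 Ironridge=15 → close Ironridge (overflow 7)
  15÷3 = 5 each, +1 to first 0
Round 3: Briarlake=12 Cedarfen=20 Fernhollow=22 → close Fernhollow (overflow 9)
  22÷2 = 11 each, +1 to first 0
Round 4: Briarlake=23 Cedarfen=31 → close Cedarfen (overflow 18)
  31÷1 = 31 each, +1 to first 0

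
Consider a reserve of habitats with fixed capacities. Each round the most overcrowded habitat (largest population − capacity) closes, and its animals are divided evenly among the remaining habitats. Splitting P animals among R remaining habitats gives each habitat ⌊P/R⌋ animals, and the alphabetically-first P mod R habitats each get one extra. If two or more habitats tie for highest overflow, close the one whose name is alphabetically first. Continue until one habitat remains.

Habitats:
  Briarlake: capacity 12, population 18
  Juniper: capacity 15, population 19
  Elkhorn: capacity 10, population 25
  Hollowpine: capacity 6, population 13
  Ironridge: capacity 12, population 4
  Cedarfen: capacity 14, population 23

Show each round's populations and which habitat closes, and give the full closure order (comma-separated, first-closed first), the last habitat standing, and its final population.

Round 1: Briarlake=18 Cedarfen=23 Elkhorn=25 Hollowpine=13 Ironridge=4 Juniper=19 → close Elkhorn (overflow 15)
  25÷5 = 5 each, +1 to first 0
Round 2: Briarlake=23 Cedarfen=28 Hollowpine=18 Ironridge=9 Juniper=24 → close Cedarfen (overflow 14)
  28÷4 = 7 each, +1 to first 0
Round 3: Briarlake=30 Hollowpine=25 Ironridge=16 Juniper=31 → close Hollowpine (overflow 19)
  25÷3 = 8 each, +1 to first 1
Round 4: Briarlake=39 Ironridge=24 Juniper=39 → close Briarlake (overflow 27)
  39÷2 = 19 each, +1 to first 1
Round 5: Ironridge=44 Juniper=58 → close Juniper (overflow 43)
  58÷1 = 58 each, +1 to first 0

Closure order: Elkhorn, Cedarfen, Hollowpine, Briarlake, Juniper
Last habitat: Ironridge with 102 animals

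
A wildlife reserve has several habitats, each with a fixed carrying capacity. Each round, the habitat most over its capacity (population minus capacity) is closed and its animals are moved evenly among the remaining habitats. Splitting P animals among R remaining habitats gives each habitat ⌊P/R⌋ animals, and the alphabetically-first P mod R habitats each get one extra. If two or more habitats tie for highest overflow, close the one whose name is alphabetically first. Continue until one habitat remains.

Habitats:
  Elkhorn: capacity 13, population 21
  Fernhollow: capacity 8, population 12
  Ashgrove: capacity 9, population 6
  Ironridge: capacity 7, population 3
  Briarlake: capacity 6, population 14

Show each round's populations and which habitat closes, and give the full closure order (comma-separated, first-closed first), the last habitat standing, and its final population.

Closure order: Briarlake, Elkhorn, Fernhollow, Ashgrove
Last habitat: Ironridge with 56 animals

Round 1: Ashgrove=6 Briarlake=14 Elkhorn=21 Fernhollow=12 Ironridge=3 → close Briarlake (overflow 8)
  14÷4 = 3 each, +1 to first 2
Round 2: Ashgrove=10 Elkhorn=25 Fernhollow=15 Ironridge=6 → close Elkhorn (overflow 12)
  25÷3 = 8 each, +1 to first 1
Round 3: Ashgrove=19 Fernhollow=23 Ironridge=14 → close Fernhollow (overflow 15)
  23÷2 = 11 each, +1 to first 1
Round 4: Ashgrove=31 Ironridge=25 → close Ashgrove (overflow 22)
  31÷1 = 31 each, +1 to first 0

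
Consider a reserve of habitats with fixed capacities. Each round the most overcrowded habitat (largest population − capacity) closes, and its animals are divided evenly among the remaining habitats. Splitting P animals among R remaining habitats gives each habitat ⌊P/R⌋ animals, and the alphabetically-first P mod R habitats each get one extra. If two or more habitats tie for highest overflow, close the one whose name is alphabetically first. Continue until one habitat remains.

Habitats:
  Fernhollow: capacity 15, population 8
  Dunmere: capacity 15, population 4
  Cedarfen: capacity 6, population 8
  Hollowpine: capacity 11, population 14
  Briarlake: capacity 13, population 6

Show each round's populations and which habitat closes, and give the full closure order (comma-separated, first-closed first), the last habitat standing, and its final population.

Round 1: Briarlake=6 Cedarfen=8 Dunmere=4 Fernhollow=8 Hollowpine=14 → close Hollowpine (overflow 3)
  14÷4 = 3 each, +1 to first 2
Round 2: Briarlake=10 Cedarfen=12 Dunmere=7 Fernhollow=11 → close Cedarfen (overflow 6)
  12÷3 = 4 each, +1 to first 0
Round 3: Briarlake=14 Dunmere=11 Fernhollow=15 → close Briarlake (overflow 1)
  14÷2 = 7 each, +1 to first 0
Round 4: Dunmere=18 Fernhollow=22 → close Fernhollow (overflow 7)
  22÷1 = 22 each, +1 to first 0

Closure order: Hollowpine, Cedarfen, Briarlake, Fernhollow
Last habitat: Dunmere with 40 animals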